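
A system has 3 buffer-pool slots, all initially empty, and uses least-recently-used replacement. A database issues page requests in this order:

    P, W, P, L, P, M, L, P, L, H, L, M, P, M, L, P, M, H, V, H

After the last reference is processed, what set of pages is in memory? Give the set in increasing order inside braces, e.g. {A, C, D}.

P → fault, frames (P)
W → fault, frames (P W)
P → hit
L → fault, frames (W P L)
P → hit
M → fault, evict W, frames (L P M)
L → hit
P → hit
L → hit
H → fault, evict M, frames (P L H)
L → hit
M → fault, evict P, frames (H L M)
P → fault, evict H, frames (L M P)
M → hit
L → hit
P → hit
M → hit
H → fault, evict L, frames (P M H)
V → fault, evict P, frames (M H V)
H → hit

{H, M, V}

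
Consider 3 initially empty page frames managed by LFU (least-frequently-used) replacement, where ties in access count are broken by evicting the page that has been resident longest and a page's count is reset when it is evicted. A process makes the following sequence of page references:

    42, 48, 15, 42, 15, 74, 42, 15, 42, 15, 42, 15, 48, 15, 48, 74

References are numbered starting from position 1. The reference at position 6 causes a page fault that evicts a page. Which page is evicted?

pos 1: 42: miss, frames {42}
pos 2: 48: miss, frames {42,48}
pos 3: 15: miss, frames {42,48,15}
pos 4: 42: hit
pos 5: 15: hit
pos 6: 74: miss, evict 48, frames {42,15,74}
At position 6, page 48 is evicted.

48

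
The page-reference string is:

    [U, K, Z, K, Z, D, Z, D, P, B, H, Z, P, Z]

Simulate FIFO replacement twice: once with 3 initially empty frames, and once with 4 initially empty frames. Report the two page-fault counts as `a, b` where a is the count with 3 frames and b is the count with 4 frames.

3 frames: F F F . . F . . F F F F F . → 9 faults.
4 frames: F F F . . F . . F F F F . . → 8 faults.
8 < 9: adding a frame reduced faults, as is typical.

9, 8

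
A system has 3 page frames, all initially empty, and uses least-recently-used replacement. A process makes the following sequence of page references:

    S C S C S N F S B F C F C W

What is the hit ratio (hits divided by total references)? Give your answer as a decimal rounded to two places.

S → fault, frames (S)
C → fault, frames (S C)
S → hit
C → hit
S → hit
N → fault, frames (C S N)
F → fault, evict C, frames (S N F)
S → hit
B → fault, evict N, frames (F S B)
F → hit
C → fault, evict S, frames (B F C)
F → hit
C → hit
W → fault, evict B, frames (F C W)
Hits: 7 of 14 references → 7/14 = 0.5000.

0.50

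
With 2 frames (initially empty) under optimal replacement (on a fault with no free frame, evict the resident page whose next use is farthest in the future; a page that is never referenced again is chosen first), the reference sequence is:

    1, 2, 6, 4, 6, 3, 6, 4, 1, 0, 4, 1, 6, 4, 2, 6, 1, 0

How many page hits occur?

1 → miss, frames (1)
2 → miss, frames (1 2)
6 → miss, evict 2, frames (1 6)
4 → miss, evict 1, frames (6 4)
6 → hit
3 → miss, evict 4, frames (6 3)
6 → hit
4 → miss, evict 3, frames (6 4)
1 → miss, evict 6, frames (4 1)
0 → miss, evict 1, frames (4 0)
4 → hit
1 → miss, evict 0, frames (4 1)
6 → miss, evict 1, frames (4 6)
4 → hit
2 → miss, evict 4, frames (6 2)
6 → hit
1 → miss, evict 2, frames (6 1)
0 → miss, evict 1, frames (6 0)
Hits: 5.

5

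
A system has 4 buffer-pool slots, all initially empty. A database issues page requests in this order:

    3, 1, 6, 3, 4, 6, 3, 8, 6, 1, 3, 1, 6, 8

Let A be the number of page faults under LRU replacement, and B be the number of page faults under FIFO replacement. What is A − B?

Under LRU: F F F . F . . F . F . . . . → 6 faults.
Under FIFO: F F F . F . . F . . F F F . → 8 faults.
A − B = 6 − 8 = -2.

-2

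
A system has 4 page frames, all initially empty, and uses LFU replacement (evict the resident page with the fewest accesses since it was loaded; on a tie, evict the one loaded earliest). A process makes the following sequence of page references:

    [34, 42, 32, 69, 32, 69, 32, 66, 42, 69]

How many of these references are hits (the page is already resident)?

5

34 → miss, frames (34)
42 → miss, frames (34 42)
32 → miss, frames (34 42 32)
69 → miss, frames (34 42 32 69)
32 → hit
69 → hit
32 → hit
66 → miss, evict 34, frames (42 32 69 66)
42 → hit
69 → hit
Hits: 5.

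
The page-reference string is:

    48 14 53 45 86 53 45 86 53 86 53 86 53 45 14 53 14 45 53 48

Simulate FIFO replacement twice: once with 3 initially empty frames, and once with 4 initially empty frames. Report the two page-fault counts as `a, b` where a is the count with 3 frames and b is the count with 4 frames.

3 frames: F F F F F . . . . . . . . . F F . F . F → 9 faults.
4 frames: F F F F F . . . . . . . . . . . . . . F → 6 faults.
6 < 9: adding a frame reduced faults, as is typical.

9, 6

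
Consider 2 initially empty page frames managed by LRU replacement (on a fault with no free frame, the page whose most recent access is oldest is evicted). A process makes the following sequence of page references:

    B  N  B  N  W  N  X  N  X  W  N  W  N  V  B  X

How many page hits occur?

7

B → miss, frames (B)
N → miss, frames (B N)
B → hit
N → hit
W → miss, evict B, frames (N W)
N → hit
X → miss, evict W, frames (N X)
N → hit
X → hit
W → miss, evict N, frames (X W)
N → miss, evict X, frames (W N)
W → hit
N → hit
V → miss, evict W, frames (N V)
B → miss, evict N, frames (V B)
X → miss, evict V, frames (B X)
Hits: 7.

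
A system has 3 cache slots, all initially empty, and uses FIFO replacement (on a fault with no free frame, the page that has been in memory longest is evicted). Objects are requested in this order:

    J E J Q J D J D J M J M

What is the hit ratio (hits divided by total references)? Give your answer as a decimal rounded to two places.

0.50

J: fault, frames {J}
E: fault, frames {J,E}
J: hit
Q: fault, frames {J,E,Q}
J: hit
D: fault, evict J, frames {E,Q,D}
J: fault, evict E, frames {Q,D,J}
D: hit
J: hit
M: fault, evict Q, frames {D,J,M}
J: hit
M: hit
Hits: 6 of 12 references → 6/12 = 0.5000.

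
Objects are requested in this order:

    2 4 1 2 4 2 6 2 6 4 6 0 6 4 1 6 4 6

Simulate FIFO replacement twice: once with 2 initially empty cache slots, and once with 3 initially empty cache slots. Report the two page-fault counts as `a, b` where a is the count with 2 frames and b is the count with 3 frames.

14, 10

2 frames: F F F F F . F F . F F F . F F F F . → 14 faults.
3 frames: F F F . . . F F . F . F F . F . F . → 10 faults.
10 < 14: adding a frame reduced faults, as is typical.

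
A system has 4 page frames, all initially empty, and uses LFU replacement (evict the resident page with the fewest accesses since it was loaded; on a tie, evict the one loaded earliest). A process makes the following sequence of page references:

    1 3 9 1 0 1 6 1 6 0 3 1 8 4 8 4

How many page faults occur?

10

1: fault, frames (1)
3: fault, frames (1 3)
9: fault, frames (1 3 9)
1: hit
0: fault, frames (1 3 9 0)
1: hit
6: fault, evict 3, frames (1 9 0 6)
1: hit
6: hit
0: hit
3: fault, evict 9, frames (1 0 6 3)
1: hit
8: fault, evict 3, frames (1 0 6 8)
4: fault, evict 8, frames (1 0 6 4)
8: fault, evict 4, frames (1 0 6 8)
4: fault, evict 8, frames (1 0 6 4)
Page faults: 10.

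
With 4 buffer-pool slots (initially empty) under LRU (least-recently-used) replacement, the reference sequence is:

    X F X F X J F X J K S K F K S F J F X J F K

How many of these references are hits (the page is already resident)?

X: miss, frames [X]
F: miss, frames [X, F]
X: hit
F: hit
X: hit
J: miss, frames [F, X, J]
F: hit
X: hit
J: hit
K: miss, frames [F, X, J, K]
S: miss, evict F, frames [X, J, K, S]
K: hit
F: miss, evict X, frames [J, S, K, F]
K: hit
S: hit
F: hit
J: hit
F: hit
X: miss, evict K, frames [S, J, F, X]
J: hit
F: hit
K: miss, evict S, frames [X, J, F, K]
Hits: 14.

14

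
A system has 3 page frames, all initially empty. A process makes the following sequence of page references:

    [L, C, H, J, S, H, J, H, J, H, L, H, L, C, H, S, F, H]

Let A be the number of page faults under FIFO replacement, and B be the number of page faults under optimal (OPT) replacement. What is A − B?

Under FIFO: F F F F F . . . . . F F . F . F F F → 11 faults.
Under OPT: F F F F F . . . . . F . . F . . F . → 8 faults.
A − B = 11 − 8 = 3.

3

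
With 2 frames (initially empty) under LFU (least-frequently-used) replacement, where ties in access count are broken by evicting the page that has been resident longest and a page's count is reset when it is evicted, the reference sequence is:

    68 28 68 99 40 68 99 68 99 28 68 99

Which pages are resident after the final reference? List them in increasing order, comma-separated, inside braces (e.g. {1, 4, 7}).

68 → fault, frames {68}
28 → fault, frames {68,28}
68 → hit
99 → fault, evict 28, frames {68,99}
40 → fault, evict 99, frames {68,40}
68 → hit
99 → fault, evict 40, frames {68,99}
68 → hit
99 → hit
28 → fault, evict 99, frames {68,28}
68 → hit
99 → fault, evict 28, frames {68,99}

{68, 99}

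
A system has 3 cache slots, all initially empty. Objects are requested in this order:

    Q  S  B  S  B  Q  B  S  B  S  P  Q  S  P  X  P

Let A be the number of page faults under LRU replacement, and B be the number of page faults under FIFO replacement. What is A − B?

-2

Under LRU: F F F . . . . . . . F F . . F . → 6 faults.
Under FIFO: F F F . . . . . . . F F F . F F → 8 faults.
A − B = 6 − 8 = -2.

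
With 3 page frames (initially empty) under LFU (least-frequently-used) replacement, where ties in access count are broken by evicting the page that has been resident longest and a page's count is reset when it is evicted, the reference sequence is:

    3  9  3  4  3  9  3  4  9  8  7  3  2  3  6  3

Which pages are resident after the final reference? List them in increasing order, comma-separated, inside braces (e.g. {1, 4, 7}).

{3, 6, 9}

3: fault, frames {3}
9: fault, frames {3,9}
3: hit
4: fault, frames {3,9,4}
3: hit
9: hit
3: hit
4: hit
9: hit
8: fault, evict 4, frames {3,9,8}
7: fault, evict 8, frames {3,9,7}
3: hit
2: fault, evict 7, frames {3,9,2}
3: hit
6: fault, evict 2, frames {3,9,6}
3: hit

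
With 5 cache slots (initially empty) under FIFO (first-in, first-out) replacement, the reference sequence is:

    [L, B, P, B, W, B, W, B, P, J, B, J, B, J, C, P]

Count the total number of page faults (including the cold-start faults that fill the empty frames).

L: miss, frames {L}
B: miss, frames {L,B}
P: miss, frames {L,B,P}
B: hit
W: miss, frames {L,B,P,W}
B: hit
W: hit
B: hit
P: hit
J: miss, frames {L,B,P,W,J}
B: hit
J: hit
B: hit
J: hit
C: miss, evict L, frames {B,P,W,J,C}
P: hit
Page faults: 6.

6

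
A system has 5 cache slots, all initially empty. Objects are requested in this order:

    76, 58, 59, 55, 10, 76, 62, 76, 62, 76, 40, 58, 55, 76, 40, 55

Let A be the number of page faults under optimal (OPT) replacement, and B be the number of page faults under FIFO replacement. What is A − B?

-3

Under OPT: F F F F F . F . . . F . . . . . → 7 faults.
Under FIFO: F F F F F . F F . . F F F . . . → 10 faults.
A − B = 7 − 10 = -3.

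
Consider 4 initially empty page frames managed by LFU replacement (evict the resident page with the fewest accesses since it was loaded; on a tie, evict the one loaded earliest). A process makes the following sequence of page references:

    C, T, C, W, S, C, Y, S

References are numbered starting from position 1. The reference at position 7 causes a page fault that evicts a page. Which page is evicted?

pos 1: C → miss, frames {C}
pos 2: T → miss, frames {C,T}
pos 3: C → hit
pos 4: W → miss, frames {C,T,W}
pos 5: S → miss, frames {C,T,W,S}
pos 6: C → hit
pos 7: Y → miss, evict T, frames {C,W,S,Y}
At position 7, page T is evicted.

T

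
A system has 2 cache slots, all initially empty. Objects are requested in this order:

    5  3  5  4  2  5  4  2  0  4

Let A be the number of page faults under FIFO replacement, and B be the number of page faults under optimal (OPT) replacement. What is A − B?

3

Under FIFO: F F . F F F F F F F → 9 faults.
Under OPT: F F . F F . F . F . → 6 faults.
A − B = 9 − 6 = 3.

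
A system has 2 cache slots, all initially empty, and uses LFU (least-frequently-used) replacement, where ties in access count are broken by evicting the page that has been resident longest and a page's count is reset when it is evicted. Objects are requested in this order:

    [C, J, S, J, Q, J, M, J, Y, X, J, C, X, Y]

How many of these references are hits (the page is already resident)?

C -> fault, frames [C]
J -> fault, frames [C, J]
S -> fault, evict C, frames [J, S]
J -> hit
Q -> fault, evict S, frames [J, Q]
J -> hit
M -> fault, evict Q, frames [J, M]
J -> hit
Y -> fault, evict M, frames [J, Y]
X -> fault, evict Y, frames [J, X]
J -> hit
C -> fault, evict X, frames [J, C]
X -> fault, evict C, frames [J, X]
Y -> fault, evict X, frames [J, Y]
Hits: 4.

4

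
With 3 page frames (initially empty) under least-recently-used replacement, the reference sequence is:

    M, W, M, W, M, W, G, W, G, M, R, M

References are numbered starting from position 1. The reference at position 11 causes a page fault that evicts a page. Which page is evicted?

W

pos 1: M: miss, frames (M)
pos 2: W: miss, frames (M W)
pos 3: M: hit
pos 4: W: hit
pos 5: M: hit
pos 6: W: hit
pos 7: G: miss, frames (M W G)
pos 8: W: hit
pos 9: G: hit
pos 10: M: hit
pos 11: R: miss, evict W, frames (G M R)
At position 11, page W is evicted.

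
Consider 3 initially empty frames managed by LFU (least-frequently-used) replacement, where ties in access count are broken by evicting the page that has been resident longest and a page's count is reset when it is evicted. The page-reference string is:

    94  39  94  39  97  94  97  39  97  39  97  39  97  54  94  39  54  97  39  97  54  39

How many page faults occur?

94 -> miss, frames (94)
39 -> miss, frames (94 39)
94 -> hit
39 -> hit
97 -> miss, frames (94 39 97)
94 -> hit
97 -> hit
39 -> hit
97 -> hit
39 -> hit
97 -> hit
39 -> hit
97 -> hit
54 -> miss, evict 94, frames (39 97 54)
94 -> miss, evict 54, frames (39 97 94)
39 -> hit
54 -> miss, evict 94, frames (39 97 54)
97 -> hit
39 -> hit
97 -> hit
54 -> hit
39 -> hit
Page faults: 6.

6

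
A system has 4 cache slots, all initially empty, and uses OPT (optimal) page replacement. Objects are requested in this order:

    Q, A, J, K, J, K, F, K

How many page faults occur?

5

Q -> miss, frames {Q}
A -> miss, frames {Q,A}
J -> miss, frames {Q,A,J}
K -> miss, frames {Q,A,J,K}
J -> hit
K -> hit
F -> miss, evict J, frames {Q,A,K,F}
K -> hit
Page faults: 5.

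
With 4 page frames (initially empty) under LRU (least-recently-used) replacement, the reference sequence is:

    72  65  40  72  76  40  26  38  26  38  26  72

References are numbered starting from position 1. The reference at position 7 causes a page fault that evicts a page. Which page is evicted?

pos 1: 72 -> fault, frames {72}
pos 2: 65 -> fault, frames {72,65}
pos 3: 40 -> fault, frames {72,65,40}
pos 4: 72 -> hit
pos 5: 76 -> fault, frames {65,40,72,76}
pos 6: 40 -> hit
pos 7: 26 -> fault, evict 65, frames {72,76,40,26}
At position 7, page 65 is evicted.

65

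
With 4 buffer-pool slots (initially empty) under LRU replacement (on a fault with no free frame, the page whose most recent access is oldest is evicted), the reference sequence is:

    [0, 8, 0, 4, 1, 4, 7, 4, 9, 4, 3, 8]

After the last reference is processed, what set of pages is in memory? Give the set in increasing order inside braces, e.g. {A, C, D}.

0 → miss, frames (0)
8 → miss, frames (0 8)
0 → hit
4 → miss, frames (8 0 4)
1 → miss, frames (8 0 4 1)
4 → hit
7 → miss, evict 8, frames (0 1 4 7)
4 → hit
9 → miss, evict 0, frames (1 7 4 9)
4 → hit
3 → miss, evict 1, frames (7 9 4 3)
8 → miss, evict 7, frames (9 4 3 8)

{3, 4, 8, 9}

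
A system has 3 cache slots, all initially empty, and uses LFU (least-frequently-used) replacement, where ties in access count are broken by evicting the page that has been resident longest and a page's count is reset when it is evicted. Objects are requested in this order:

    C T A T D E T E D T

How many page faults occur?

C: miss, frames (C)
T: miss, frames (C T)
A: miss, frames (C T A)
T: hit
D: miss, evict C, frames (T A D)
E: miss, evict A, frames (T D E)
T: hit
E: hit
D: hit
T: hit
Page faults: 5.

5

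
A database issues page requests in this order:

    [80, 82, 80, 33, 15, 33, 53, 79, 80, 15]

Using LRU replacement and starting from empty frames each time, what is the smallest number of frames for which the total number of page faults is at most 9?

2

f=1: 10 faults
f=2: 8 faults
f=3: 8 faults
f=4: 8 faults
f=5: 6 faults
f=6: 6 faults
Smallest f with faults ≤ 9 is 2.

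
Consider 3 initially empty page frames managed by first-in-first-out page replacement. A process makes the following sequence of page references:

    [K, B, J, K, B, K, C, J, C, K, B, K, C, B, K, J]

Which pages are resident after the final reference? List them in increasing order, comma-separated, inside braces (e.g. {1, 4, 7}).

{B, J, K}

K → miss, frames {K}
B → miss, frames {K,B}
J → miss, frames {K,B,J}
K → hit
B → hit
K → hit
C → miss, evict K, frames {B,J,C}
J → hit
C → hit
K → miss, evict B, frames {J,C,K}
B → miss, evict J, frames {C,K,B}
K → hit
C → hit
B → hit
K → hit
J → miss, evict C, frames {K,B,J}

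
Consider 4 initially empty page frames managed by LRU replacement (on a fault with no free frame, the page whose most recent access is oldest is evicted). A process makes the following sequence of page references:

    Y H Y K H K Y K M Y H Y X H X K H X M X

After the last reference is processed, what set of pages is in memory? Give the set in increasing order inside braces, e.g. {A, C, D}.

Y → miss, frames [Y]
H → miss, frames [Y, H]
Y → hit
K → miss, frames [H, Y, K]
H → hit
K → hit
Y → hit
K → hit
M → miss, frames [H, Y, K, M]
Y → hit
H → hit
Y → hit
X → miss, evict K, frames [M, H, Y, X]
H → hit
X → hit
K → miss, evict M, frames [Y, H, X, K]
H → hit
X → hit
M → miss, evict Y, frames [K, H, X, M]
X → hit

{H, K, M, X}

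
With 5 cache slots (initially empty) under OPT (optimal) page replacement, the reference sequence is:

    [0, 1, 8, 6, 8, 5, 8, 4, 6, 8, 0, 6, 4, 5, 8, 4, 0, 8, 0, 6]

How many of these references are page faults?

0 → miss, frames (0)
1 → miss, frames (0 1)
8 → miss, frames (0 1 8)
6 → miss, frames (0 1 8 6)
8 → hit
5 → miss, frames (0 1 8 6 5)
8 → hit
4 → miss, evict 1, frames (0 8 6 5 4)
6 → hit
8 → hit
0 → hit
6 → hit
4 → hit
5 → hit
8 → hit
4 → hit
0 → hit
8 → hit
0 → hit
6 → hit
Page faults: 6.

6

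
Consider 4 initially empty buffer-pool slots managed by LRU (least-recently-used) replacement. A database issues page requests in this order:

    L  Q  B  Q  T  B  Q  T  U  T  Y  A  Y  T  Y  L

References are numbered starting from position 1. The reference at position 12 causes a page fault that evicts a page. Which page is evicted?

pos 1: L: fault, frames [L]
pos 2: Q: fault, frames [L, Q]
pos 3: B: fault, frames [L, Q, B]
pos 4: Q: hit
pos 5: T: fault, frames [L, B, Q, T]
pos 6: B: hit
pos 7: Q: hit
pos 8: T: hit
pos 9: U: fault, evict L, frames [B, Q, T, U]
pos 10: T: hit
pos 11: Y: fault, evict B, frames [Q, U, T, Y]
pos 12: A: fault, evict Q, frames [U, T, Y, A]
At position 12, page Q is evicted.

Q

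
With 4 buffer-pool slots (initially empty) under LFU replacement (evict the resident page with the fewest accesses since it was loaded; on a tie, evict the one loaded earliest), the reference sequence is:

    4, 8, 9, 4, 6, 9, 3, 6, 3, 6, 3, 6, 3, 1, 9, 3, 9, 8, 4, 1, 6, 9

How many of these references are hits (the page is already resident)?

4 → fault, frames [4]
8 → fault, frames [4, 8]
9 → fault, frames [4, 8, 9]
4 → hit
6 → fault, frames [4, 8, 9, 6]
9 → hit
3 → fault, evict 8, frames [4, 9, 6, 3]
6 → hit
3 → hit
6 → hit
3 → hit
6 → hit
3 → hit
1 → fault, evict 4, frames [9, 6, 3, 1]
9 → hit
3 → hit
9 → hit
8 → fault, evict 1, frames [9, 6, 3, 8]
4 → fault, evict 8, frames [9, 6, 3, 4]
1 → fault, evict 4, frames [9, 6, 3, 1]
6 → hit
9 → hit
Hits: 13.

13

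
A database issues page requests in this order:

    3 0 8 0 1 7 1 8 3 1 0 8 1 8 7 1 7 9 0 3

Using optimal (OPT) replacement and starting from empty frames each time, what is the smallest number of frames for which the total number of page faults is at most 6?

f=1: 20 faults
f=2: 13 faults
f=3: 10 faults
f=4: 8 faults
f=5: 6 faults
f=6: 6 faults
Smallest f with faults ≤ 6 is 5.

5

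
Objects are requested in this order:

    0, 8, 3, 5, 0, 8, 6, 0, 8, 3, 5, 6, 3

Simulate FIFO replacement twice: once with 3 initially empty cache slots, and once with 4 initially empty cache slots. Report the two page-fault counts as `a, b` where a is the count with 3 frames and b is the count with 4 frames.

9, 10

3 frames: F F F F F F F . . F F . . → 9 faults.
4 frames: F F F F . . F F F F F F . → 10 faults.
10 > 9: adding a frame increased faults — Belady's anomaly.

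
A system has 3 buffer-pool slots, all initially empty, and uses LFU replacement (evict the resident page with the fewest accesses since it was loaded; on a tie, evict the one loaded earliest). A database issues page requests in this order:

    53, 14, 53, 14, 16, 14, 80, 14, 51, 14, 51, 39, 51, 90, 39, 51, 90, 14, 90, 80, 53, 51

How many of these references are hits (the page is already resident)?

11

53 -> fault, frames {53}
14 -> fault, frames {53,14}
53 -> hit
14 -> hit
16 -> fault, frames {53,14,16}
14 -> hit
80 -> fault, evict 16, frames {53,14,80}
14 -> hit
51 -> fault, evict 80, frames {53,14,51}
14 -> hit
51 -> hit
39 -> fault, evict 53, frames {14,51,39}
51 -> hit
90 -> fault, evict 39, frames {14,51,90}
39 -> fault, evict 90, frames {14,51,39}
51 -> hit
90 -> fault, evict 39, frames {14,51,90}
14 -> hit
90 -> hit
80 -> fault, evict 90, frames {14,51,80}
53 -> fault, evict 80, frames {14,51,53}
51 -> hit
Hits: 11.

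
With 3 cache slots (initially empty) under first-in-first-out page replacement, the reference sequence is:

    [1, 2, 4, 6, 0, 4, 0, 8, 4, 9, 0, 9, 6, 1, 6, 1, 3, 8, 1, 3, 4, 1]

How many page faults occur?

15

1 -> fault, frames [1]
2 -> fault, frames [1, 2]
4 -> fault, frames [1, 2, 4]
6 -> fault, evict 1, frames [2, 4, 6]
0 -> fault, evict 2, frames [4, 6, 0]
4 -> hit
0 -> hit
8 -> fault, evict 4, frames [6, 0, 8]
4 -> fault, evict 6, frames [0, 8, 4]
9 -> fault, evict 0, frames [8, 4, 9]
0 -> fault, evict 8, frames [4, 9, 0]
9 -> hit
6 -> fault, evict 4, frames [9, 0, 6]
1 -> fault, evict 9, frames [0, 6, 1]
6 -> hit
1 -> hit
3 -> fault, evict 0, frames [6, 1, 3]
8 -> fault, evict 6, frames [1, 3, 8]
1 -> hit
3 -> hit
4 -> fault, evict 1, frames [3, 8, 4]
1 -> fault, evict 3, frames [8, 4, 1]
Page faults: 15.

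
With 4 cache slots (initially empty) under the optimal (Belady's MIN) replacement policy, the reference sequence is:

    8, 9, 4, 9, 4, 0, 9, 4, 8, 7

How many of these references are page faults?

5

8 -> miss, frames (8)
9 -> miss, frames (8 9)
4 -> miss, frames (8 9 4)
9 -> hit
4 -> hit
0 -> miss, frames (8 9 4 0)
9 -> hit
4 -> hit
8 -> hit
7 -> miss, evict 0, frames (8 9 4 7)
Page faults: 5.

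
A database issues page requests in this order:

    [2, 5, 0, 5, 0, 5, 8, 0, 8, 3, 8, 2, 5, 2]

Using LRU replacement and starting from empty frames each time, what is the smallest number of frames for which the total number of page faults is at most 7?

f=1: 14 faults
f=2: 8 faults
f=3: 7 faults
f=4: 7 faults
f=5: 5 faults
Smallest f with faults ≤ 7 is 3.

3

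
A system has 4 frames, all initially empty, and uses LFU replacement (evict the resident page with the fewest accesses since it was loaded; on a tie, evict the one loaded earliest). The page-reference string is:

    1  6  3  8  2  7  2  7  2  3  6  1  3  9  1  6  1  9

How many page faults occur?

1 → miss, frames [1]
6 → miss, frames [1, 6]
3 → miss, frames [1, 6, 3]
8 → miss, frames [1, 6, 3, 8]
2 → miss, evict 1, frames [6, 3, 8, 2]
7 → miss, evict 6, frames [3, 8, 2, 7]
2 → hit
7 → hit
2 → hit
3 → hit
6 → miss, evict 8, frames [3, 2, 7, 6]
1 → miss, evict 6, frames [3, 2, 7, 1]
3 → hit
9 → miss, evict 1, frames [3, 2, 7, 9]
1 → miss, evict 9, frames [3, 2, 7, 1]
6 → miss, evict 1, frames [3, 2, 7, 6]
1 → miss, evict 6, frames [3, 2, 7, 1]
9 → miss, evict 1, frames [3, 2, 7, 9]
Page faults: 13.

13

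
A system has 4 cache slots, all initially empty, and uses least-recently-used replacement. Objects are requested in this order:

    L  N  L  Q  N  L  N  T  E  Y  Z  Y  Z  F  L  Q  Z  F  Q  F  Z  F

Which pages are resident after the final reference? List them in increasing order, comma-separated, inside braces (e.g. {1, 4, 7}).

{F, L, Q, Z}

L → miss, frames [L]
N → miss, frames [L, N]
L → hit
Q → miss, frames [N, L, Q]
N → hit
L → hit
N → hit
T → miss, frames [Q, L, N, T]
E → miss, evict Q, frames [L, N, T, E]
Y → miss, evict L, frames [N, T, E, Y]
Z → miss, evict N, frames [T, E, Y, Z]
Y → hit
Z → hit
F → miss, evict T, frames [E, Y, Z, F]
L → miss, evict E, frames [Y, Z, F, L]
Q → miss, evict Y, frames [Z, F, L, Q]
Z → hit
F → hit
Q → hit
F → hit
Z → hit
F → hit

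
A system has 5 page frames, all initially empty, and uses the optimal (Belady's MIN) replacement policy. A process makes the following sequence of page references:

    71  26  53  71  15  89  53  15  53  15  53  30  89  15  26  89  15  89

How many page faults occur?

71 → miss, frames {71}
26 → miss, frames {71,26}
53 → miss, frames {71,26,53}
71 → hit
15 → miss, frames {71,26,53,15}
89 → miss, frames {71,26,53,15,89}
53 → hit
15 → hit
53 → hit
15 → hit
53 → hit
30 → miss, evict 53, frames {71,26,15,89,30}
89 → hit
15 → hit
26 → hit
89 → hit
15 → hit
89 → hit
Page faults: 6.

6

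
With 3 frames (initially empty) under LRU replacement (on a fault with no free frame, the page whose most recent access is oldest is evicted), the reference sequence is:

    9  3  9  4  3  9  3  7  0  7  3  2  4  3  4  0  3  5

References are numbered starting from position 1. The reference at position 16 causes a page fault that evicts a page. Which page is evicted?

2

pos 1: 9: fault, frames {9}
pos 2: 3: fault, frames {9,3}
pos 3: 9: hit
pos 4: 4: fault, frames {3,9,4}
pos 5: 3: hit
pos 6: 9: hit
pos 7: 3: hit
pos 8: 7: fault, evict 4, frames {9,3,7}
pos 9: 0: fault, evict 9, frames {3,7,0}
pos 10: 7: hit
pos 11: 3: hit
pos 12: 2: fault, evict 0, frames {7,3,2}
pos 13: 4: fault, evict 7, frames {3,2,4}
pos 14: 3: hit
pos 15: 4: hit
pos 16: 0: fault, evict 2, frames {3,4,0}
At position 16, page 2 is evicted.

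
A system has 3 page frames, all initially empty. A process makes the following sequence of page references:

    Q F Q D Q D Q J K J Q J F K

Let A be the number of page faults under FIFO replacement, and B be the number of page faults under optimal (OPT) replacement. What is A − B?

1

Under FIFO: F F . F . . . F F . F . F . → 7 faults.
Under OPT: F F . F . . . F F . . . F . → 6 faults.
A − B = 7 − 6 = 1.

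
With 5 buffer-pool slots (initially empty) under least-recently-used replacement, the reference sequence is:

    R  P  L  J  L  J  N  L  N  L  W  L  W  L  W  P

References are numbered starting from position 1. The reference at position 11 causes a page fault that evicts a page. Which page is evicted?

pos 1: R -> fault, frames [R]
pos 2: P -> fault, frames [R, P]
pos 3: L -> fault, frames [R, P, L]
pos 4: J -> fault, frames [R, P, L, J]
pos 5: L -> hit
pos 6: J -> hit
pos 7: N -> fault, frames [R, P, L, J, N]
pos 8: L -> hit
pos 9: N -> hit
pos 10: L -> hit
pos 11: W -> fault, evict R, frames [P, J, N, L, W]
At position 11, page R is evicted.

R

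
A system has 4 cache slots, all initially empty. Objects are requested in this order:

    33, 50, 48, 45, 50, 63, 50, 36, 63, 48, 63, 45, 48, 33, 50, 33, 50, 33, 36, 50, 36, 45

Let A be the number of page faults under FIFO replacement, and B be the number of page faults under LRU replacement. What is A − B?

Under FIFO: F F F F . F . F . . . . . F F . . . . . . F → 9 faults.
Under LRU: F F F F . F . F . F . F . F F . . . F . . F → 12 faults.
A − B = 9 − 12 = -3.

-3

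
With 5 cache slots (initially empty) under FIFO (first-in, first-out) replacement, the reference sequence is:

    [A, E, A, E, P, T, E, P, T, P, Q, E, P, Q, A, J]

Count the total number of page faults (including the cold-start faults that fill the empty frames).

6

A → miss, frames {A}
E → miss, frames {A,E}
A → hit
E → hit
P → miss, frames {A,E,P}
T → miss, frames {A,E,P,T}
E → hit
P → hit
T → hit
P → hit
Q → miss, frames {A,E,P,T,Q}
E → hit
P → hit
Q → hit
A → hit
J → miss, evict A, frames {E,P,T,Q,J}
Page faults: 6.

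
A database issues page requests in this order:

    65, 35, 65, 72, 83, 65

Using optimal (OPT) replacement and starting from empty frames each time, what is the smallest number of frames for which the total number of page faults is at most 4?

2

f=1: 6 faults
f=2: 4 faults
f=3: 4 faults
f=4: 4 faults
Smallest f with faults ≤ 4 is 2.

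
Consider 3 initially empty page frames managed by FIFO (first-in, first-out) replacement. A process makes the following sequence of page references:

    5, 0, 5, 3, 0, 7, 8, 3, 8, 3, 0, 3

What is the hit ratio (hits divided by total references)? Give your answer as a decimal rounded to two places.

5: fault, frames {5}
0: fault, frames {5,0}
5: hit
3: fault, frames {5,0,3}
0: hit
7: fault, evict 5, frames {0,3,7}
8: fault, evict 0, frames {3,7,8}
3: hit
8: hit
3: hit
0: fault, evict 3, frames {7,8,0}
3: fault, evict 7, frames {8,0,3}
Hits: 5 of 12 references → 5/12 = 0.4167.

0.42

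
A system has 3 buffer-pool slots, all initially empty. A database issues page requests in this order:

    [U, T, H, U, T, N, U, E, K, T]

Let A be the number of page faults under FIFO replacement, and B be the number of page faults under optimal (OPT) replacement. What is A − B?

Under FIFO: F F F . . F F F F F → 8 faults.
Under OPT: F F F . . F . F F . → 6 faults.
A − B = 8 − 6 = 2.

2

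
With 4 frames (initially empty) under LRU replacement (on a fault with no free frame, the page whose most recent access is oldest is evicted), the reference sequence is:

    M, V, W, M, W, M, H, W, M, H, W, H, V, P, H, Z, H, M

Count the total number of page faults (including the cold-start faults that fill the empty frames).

7

M -> miss, frames [M]
V -> miss, frames [M, V]
W -> miss, frames [M, V, W]
M -> hit
W -> hit
M -> hit
H -> miss, frames [V, W, M, H]
W -> hit
M -> hit
H -> hit
W -> hit
H -> hit
V -> hit
P -> miss, evict M, frames [W, H, V, P]
H -> hit
Z -> miss, evict W, frames [V, P, H, Z]
H -> hit
M -> miss, evict V, frames [P, Z, H, M]
Page faults: 7.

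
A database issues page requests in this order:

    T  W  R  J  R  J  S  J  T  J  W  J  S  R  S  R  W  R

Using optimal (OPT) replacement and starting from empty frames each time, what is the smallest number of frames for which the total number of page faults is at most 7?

f=1: 18 faults
f=2: 10 faults
f=3: 7 faults
f=4: 6 faults
f=5: 5 faults
Smallest f with faults ≤ 7 is 3.

3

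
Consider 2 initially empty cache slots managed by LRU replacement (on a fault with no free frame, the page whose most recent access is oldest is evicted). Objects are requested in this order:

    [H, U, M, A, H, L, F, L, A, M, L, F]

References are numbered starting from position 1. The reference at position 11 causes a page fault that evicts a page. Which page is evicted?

pos 1: H -> fault, frames (H)
pos 2: U -> fault, frames (H U)
pos 3: M -> fault, evict H, frames (U M)
pos 4: A -> fault, evict U, frames (M A)
pos 5: H -> fault, evict M, frames (A H)
pos 6: L -> fault, evict A, frames (H L)
pos 7: F -> fault, evict H, frames (L F)
pos 8: L -> hit
pos 9: A -> fault, evict F, frames (L A)
pos 10: M -> fault, evict L, frames (A M)
pos 11: L -> fault, evict A, frames (M L)
At position 11, page A is evicted.

A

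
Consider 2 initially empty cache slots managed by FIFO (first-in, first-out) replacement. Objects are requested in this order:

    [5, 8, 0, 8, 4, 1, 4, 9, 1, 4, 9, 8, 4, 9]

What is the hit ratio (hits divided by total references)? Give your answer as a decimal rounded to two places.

0.36

5 → fault, frames {5}
8 → fault, frames {5,8}
0 → fault, evict 5, frames {8,0}
8 → hit
4 → fault, evict 8, frames {0,4}
1 → fault, evict 0, frames {4,1}
4 → hit
9 → fault, evict 4, frames {1,9}
1 → hit
4 → fault, evict 1, frames {9,4}
9 → hit
8 → fault, evict 9, frames {4,8}
4 → hit
9 → fault, evict 4, frames {8,9}
Hits: 5 of 14 references → 5/14 = 0.3571.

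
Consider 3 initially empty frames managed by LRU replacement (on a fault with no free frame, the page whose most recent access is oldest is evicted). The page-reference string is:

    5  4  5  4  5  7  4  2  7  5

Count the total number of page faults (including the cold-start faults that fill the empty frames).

5

5: fault, frames {5}
4: fault, frames {5,4}
5: hit
4: hit
5: hit
7: fault, frames {4,5,7}
4: hit
2: fault, evict 5, frames {7,4,2}
7: hit
5: fault, evict 4, frames {2,7,5}
Page faults: 5.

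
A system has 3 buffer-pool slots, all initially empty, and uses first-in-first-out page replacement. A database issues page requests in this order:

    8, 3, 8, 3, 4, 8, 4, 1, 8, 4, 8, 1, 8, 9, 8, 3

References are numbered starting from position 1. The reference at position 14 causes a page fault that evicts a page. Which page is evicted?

4

pos 1: 8 -> miss, frames (8)
pos 2: 3 -> miss, frames (8 3)
pos 3: 8 -> hit
pos 4: 3 -> hit
pos 5: 4 -> miss, frames (8 3 4)
pos 6: 8 -> hit
pos 7: 4 -> hit
pos 8: 1 -> miss, evict 8, frames (3 4 1)
pos 9: 8 -> miss, evict 3, frames (4 1 8)
pos 10: 4 -> hit
pos 11: 8 -> hit
pos 12: 1 -> hit
pos 13: 8 -> hit
pos 14: 9 -> miss, evict 4, frames (1 8 9)
At position 14, page 4 is evicted.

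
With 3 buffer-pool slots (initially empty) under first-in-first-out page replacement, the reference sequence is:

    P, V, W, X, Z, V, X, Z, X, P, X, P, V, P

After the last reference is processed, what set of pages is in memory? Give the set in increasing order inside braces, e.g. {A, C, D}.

P: fault, frames [P]
V: fault, frames [P, V]
W: fault, frames [P, V, W]
X: fault, evict P, frames [V, W, X]
Z: fault, evict V, frames [W, X, Z]
V: fault, evict W, frames [X, Z, V]
X: hit
Z: hit
X: hit
P: fault, evict X, frames [Z, V, P]
X: fault, evict Z, frames [V, P, X]
P: hit
V: hit
P: hit

{P, V, X}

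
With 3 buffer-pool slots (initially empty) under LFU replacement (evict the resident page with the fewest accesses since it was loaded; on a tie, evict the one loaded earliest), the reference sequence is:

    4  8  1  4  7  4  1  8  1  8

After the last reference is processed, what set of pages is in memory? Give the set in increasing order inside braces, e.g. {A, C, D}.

4 -> miss, frames [4]
8 -> miss, frames [4, 8]
1 -> miss, frames [4, 8, 1]
4 -> hit
7 -> miss, evict 8, frames [4, 1, 7]
4 -> hit
1 -> hit
8 -> miss, evict 7, frames [4, 1, 8]
1 -> hit
8 -> hit

{1, 4, 8}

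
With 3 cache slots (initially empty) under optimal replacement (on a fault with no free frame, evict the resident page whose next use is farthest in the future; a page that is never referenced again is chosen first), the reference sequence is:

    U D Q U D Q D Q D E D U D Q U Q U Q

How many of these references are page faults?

5

U → fault, frames {U}
D → fault, frames {U,D}
Q → fault, frames {U,D,Q}
U → hit
D → hit
Q → hit
D → hit
Q → hit
D → hit
E → fault, evict Q, frames {U,D,E}
D → hit
U → hit
D → hit
Q → fault, evict E, frames {U,D,Q}
U → hit
Q → hit
U → hit
Q → hit
Page faults: 5.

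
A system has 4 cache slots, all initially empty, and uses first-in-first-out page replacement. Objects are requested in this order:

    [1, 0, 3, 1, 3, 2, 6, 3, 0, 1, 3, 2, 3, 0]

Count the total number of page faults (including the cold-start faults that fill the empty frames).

1 → fault, frames {1}
0 → fault, frames {1,0}
3 → fault, frames {1,0,3}
1 → hit
3 → hit
2 → fault, frames {1,0,3,2}
6 → fault, evict 1, frames {0,3,2,6}
3 → hit
0 → hit
1 → fault, evict 0, frames {3,2,6,1}
3 → hit
2 → hit
3 → hit
0 → fault, evict 3, frames {2,6,1,0}
Page faults: 7.

7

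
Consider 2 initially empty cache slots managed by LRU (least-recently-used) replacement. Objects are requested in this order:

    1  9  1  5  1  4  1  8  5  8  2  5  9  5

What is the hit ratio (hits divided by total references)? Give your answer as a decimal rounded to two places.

0.36

1 → miss, frames {1}
9 → miss, frames {1,9}
1 → hit
5 → miss, evict 9, frames {1,5}
1 → hit
4 → miss, evict 5, frames {1,4}
1 → hit
8 → miss, evict 4, frames {1,8}
5 → miss, evict 1, frames {8,5}
8 → hit
2 → miss, evict 5, frames {8,2}
5 → miss, evict 8, frames {2,5}
9 → miss, evict 2, frames {5,9}
5 → hit
Hits: 5 of 14 references → 5/14 = 0.3571.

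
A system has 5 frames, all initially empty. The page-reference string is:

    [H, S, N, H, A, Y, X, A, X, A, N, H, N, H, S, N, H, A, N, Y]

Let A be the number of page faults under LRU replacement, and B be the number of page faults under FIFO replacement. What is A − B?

-3

Under LRU: F F F . F F F . . . . . . . F . . . . F → 8 faults.
Under FIFO: F F F . F F F . . . . F . . F F . F . F → 11 faults.
A − B = 8 − 11 = -3.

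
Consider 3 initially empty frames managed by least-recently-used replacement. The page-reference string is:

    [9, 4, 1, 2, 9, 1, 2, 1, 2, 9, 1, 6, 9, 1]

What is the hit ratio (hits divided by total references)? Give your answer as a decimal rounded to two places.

0.57

9 -> fault, frames (9)
4 -> fault, frames (9 4)
1 -> fault, frames (9 4 1)
2 -> fault, evict 9, frames (4 1 2)
9 -> fault, evict 4, frames (1 2 9)
1 -> hit
2 -> hit
1 -> hit
2 -> hit
9 -> hit
1 -> hit
6 -> fault, evict 2, frames (9 1 6)
9 -> hit
1 -> hit
Hits: 8 of 14 references → 8/14 = 0.5714.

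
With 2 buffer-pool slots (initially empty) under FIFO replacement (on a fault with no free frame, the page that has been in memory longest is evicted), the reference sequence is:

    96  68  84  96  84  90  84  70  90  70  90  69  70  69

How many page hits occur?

4

96 → miss, frames {96}
68 → miss, frames {96,68}
84 → miss, evict 96, frames {68,84}
96 → miss, evict 68, frames {84,96}
84 → hit
90 → miss, evict 84, frames {96,90}
84 → miss, evict 96, frames {90,84}
70 → miss, evict 90, frames {84,70}
90 → miss, evict 84, frames {70,90}
70 → hit
90 → hit
69 → miss, evict 70, frames {90,69}
70 → miss, evict 90, frames {69,70}
69 → hit
Hits: 4.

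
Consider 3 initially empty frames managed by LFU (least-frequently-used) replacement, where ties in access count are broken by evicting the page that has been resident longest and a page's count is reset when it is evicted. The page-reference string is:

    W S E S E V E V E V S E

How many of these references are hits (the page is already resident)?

8

W -> fault, frames [W]
S -> fault, frames [W, S]
E -> fault, frames [W, S, E]
S -> hit
E -> hit
V -> fault, evict W, frames [S, E, V]
E -> hit
V -> hit
E -> hit
V -> hit
S -> hit
E -> hit
Hits: 8.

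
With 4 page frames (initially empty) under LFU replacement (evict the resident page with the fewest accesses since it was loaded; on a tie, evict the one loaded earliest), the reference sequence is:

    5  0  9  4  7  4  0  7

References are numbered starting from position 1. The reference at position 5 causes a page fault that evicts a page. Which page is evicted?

pos 1: 5 → miss, frames {5}
pos 2: 0 → miss, frames {5,0}
pos 3: 9 → miss, frames {5,0,9}
pos 4: 4 → miss, frames {5,0,9,4}
pos 5: 7 → miss, evict 5, frames {0,9,4,7}
At position 5, page 5 is evicted.

5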